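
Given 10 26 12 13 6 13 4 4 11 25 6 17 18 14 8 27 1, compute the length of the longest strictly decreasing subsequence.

6

Let dp[i] be the longest decreasing subsequence ending at position i. Then dp = [1, 1, 2, 2, 3, 2, 4, 4, 3, 2, 4, 3, 3, 4, 5, 1, 6].
The maximum is 6; one witness is 26, 25, 17, 14, 8, 1 at positions 2,10,12,14,15,17.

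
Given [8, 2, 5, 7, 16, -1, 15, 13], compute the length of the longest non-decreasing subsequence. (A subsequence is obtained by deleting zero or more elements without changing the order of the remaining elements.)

4

One longest non-decreasing subsequence is 2, 5, 7, 16 (positions 2,3,4,5), of length 4; no longer one exists.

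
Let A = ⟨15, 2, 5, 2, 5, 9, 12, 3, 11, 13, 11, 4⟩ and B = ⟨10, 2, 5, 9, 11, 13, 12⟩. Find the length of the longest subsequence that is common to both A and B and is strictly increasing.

A longest common strictly increasing subsequence is 2, 5, 9, 11, 13 (length 5); it appears in order in both A and B, and no longer such subsequence exists.

5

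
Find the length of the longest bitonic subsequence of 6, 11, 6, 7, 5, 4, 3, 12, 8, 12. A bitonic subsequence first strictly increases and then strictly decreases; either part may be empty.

6

Let inc[i] be the LIS ending at i and dec[i] the longest strictly decreasing subsequence starting at i. inc = [1, 2, 1, 2, 1, 1, 1, 3, 3, 4], dec = [4, 5, 4, 4, 3, 2, 1, 2, 1, 1].
max_i inc[i]+dec[i]−1 = 6, with one witness 6, 11, 7, 5, 4, 3.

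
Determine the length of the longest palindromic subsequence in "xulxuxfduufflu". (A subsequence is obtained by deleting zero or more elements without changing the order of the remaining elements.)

8

Using dp[i][j] = 2 + dp[i+1][j−1] if the ends match, else max(dp[i+1][j], dp[i][j−1]):
dp[1][14] = 8. A witness is ulfuuflu at positions 2,3,7,9,10,12,13,14.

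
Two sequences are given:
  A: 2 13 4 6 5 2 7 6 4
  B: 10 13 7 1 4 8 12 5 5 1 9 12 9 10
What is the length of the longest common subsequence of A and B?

3

A longest common subsequence is 13, 4, 5 (length 3); the LCS DP confirms no longer common subsequence exists.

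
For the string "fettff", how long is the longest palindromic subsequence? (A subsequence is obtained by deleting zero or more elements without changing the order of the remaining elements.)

One longest palindromic subsequence is fttf (positions 1,3,4,6); it reads the same forward and backward, and the interval DP gives dp[1][6] = 4.

4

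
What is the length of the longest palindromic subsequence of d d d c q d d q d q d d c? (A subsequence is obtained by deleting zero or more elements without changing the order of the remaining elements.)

10

One longest palindromic subsequence is dddqddqddd (positions 1,2,3,5,6,7,8,9,11,12); it reads the same forward and backward, and the interval DP gives dp[1][13] = 10.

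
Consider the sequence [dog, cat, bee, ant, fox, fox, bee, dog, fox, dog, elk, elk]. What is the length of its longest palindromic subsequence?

One longest palindromic subsequence is dog bee fox fox bee dog (positions 1,3,5,6,7,10); it reads the same forward and backward, and the interval DP gives dp[1][12] = 6.

6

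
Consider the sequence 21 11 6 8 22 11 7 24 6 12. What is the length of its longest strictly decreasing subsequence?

5

Let dp[i] be the longest decreasing subsequence ending at position i. Then dp = [1, 2, 3, 3, 1, 2, 4, 1, 5, 2].
The maximum is 5; one witness is 21, 11, 8, 7, 6 at positions 1,2,4,7,9.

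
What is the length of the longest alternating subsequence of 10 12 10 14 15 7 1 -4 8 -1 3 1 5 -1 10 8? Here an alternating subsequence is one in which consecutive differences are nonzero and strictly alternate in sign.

13

Track the best alternating length ending on an up-step vs a down-step at each position: up/down = 1/1, 2/1, 1/3, 4/1, 4/1, 1/5, 1/5, 1/5, 6/5, 6/7, 8/7, 8/9, 10/7, 6/11, 12/5, 12/13.
The maximum over both is 13; one such subsequence is 10, 12, 10, 14, 7, 8, -1, 3, 1, 5, -1, 10, 8.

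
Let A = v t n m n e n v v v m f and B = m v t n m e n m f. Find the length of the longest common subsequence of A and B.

Backtracking the LCS table gives one alignment: v (A1,B2) → t (A2,B3) → n (A3,B4) → m (A4,B5) → e (A6,B6) → n (A7,B7) → m (A11,B8) → f (A12,B9).
So the longest common subsequence has length 8.

8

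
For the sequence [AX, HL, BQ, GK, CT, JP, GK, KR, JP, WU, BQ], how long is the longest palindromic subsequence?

5

Using dp[i][j] = 2 + dp[i+1][j−1] if the ends match, else max(dp[i+1][j], dp[i][j−1]):
dp[1][11] = 5. A witness is BQ JP KR JP BQ at positions 3,6,8,9,11.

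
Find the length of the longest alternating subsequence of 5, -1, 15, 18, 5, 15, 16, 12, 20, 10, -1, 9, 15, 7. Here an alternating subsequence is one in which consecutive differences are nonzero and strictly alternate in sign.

10

A longest alternating subsequence is 5, -1, 15, 5, 15, 12, 20, -1, 9, 7 (positions 1,2,3,5,6,8,9,11,12,14); its 9 consecutive differences strictly alternate in sign, and length 10 is optimal.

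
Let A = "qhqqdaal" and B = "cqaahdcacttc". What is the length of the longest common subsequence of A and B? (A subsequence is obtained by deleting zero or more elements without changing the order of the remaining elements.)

Backtracking the LCS table gives one alignment: q (A1,B2) → h (A2,B5) → d (A5,B6) → a (A6,B8).
So the longest common subsequence has length 4.

4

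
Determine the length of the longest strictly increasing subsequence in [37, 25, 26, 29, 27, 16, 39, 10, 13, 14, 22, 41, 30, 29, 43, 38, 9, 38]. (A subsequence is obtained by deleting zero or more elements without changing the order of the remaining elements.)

One longest increasing subsequence is 25, 26, 29, 39, 41, 43 (positions 2,3,4,7,12,15), of length 6; no longer one exists.

6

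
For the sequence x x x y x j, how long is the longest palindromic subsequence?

4

One longest palindromic subsequence is xxxx (positions 1,2,3,5); it reads the same forward and backward, and the interval DP gives dp[1][6] = 4.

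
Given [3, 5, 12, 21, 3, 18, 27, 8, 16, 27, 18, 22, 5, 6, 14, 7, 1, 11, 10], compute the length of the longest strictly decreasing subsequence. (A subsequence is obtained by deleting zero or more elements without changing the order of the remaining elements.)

6

Let dp[i] be the longest decreasing subsequence ending at position i. Then dp = [1, 1, 1, 1, 2, 2, 1, 3, 3, 1, 2, 2, 4, 4, 4, 5, 6, 5, 6].
The maximum is 6; one witness is 21, 18, 16, 14, 7, 1 at positions 4,6,9,15,16,17.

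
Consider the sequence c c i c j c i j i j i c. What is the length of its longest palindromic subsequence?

Using dp[i][j] = 2 + dp[i+1][j−1] if the ends match, else max(dp[i+1][j], dp[i][j−1]):
dp[1][12] = 9. A witness is cijijijic at positions 1,3,5,7,8,9,10,11,12.

9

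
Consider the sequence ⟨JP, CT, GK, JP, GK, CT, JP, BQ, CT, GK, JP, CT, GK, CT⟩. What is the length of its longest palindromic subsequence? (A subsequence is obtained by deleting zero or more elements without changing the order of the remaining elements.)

One longest palindromic subsequence is CT GK JP GK CT BQ CT GK JP GK CT (positions 2,3,4,5,6,8,9,10,11,13,14); it reads the same forward and backward, and the interval DP gives dp[1][14] = 11.

11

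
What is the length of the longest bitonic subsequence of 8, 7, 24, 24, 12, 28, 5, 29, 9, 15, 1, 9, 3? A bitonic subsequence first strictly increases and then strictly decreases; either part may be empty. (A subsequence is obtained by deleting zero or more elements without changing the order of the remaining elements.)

One longest bitonic subsequence is 8, 24, 28, 29, 15, 9, 3 (positions 1,3,6,8,10,12,13): it rises to 29 then falls. Length 7 is optimal.

7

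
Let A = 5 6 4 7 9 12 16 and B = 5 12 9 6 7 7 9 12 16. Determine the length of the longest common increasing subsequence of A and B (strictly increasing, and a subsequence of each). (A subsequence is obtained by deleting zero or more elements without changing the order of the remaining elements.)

6

For each value that appears in both, track the longest common increasing run ending there.
The best achievable length is 6; one witness is 5, 6, 7, 9, 12, 16 (A-positions 1,2,4,5,6,7, B-positions 1,4,5,7,8,9).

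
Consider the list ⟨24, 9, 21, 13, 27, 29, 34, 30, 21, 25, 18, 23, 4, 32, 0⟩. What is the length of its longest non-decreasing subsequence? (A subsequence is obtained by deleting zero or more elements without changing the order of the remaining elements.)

Let dp[i] be the longest non-decreasing subsequence ending at position i. Then dp = [1, 1, 2, 2, 3, 4, 5, 5, 3, 4, 3, 4, 1, 6, 1].
The maximum is 6; one witness is 9, 21, 27, 29, 30, 32 at positions 2,3,5,6,8,14.

6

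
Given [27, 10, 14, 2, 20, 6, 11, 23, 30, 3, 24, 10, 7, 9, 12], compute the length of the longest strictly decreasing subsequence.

One longest decreasing subsequence is 27, 14, 11, 10, 7 (positions 1,3,7,12,13), of length 5; no longer one exists.

5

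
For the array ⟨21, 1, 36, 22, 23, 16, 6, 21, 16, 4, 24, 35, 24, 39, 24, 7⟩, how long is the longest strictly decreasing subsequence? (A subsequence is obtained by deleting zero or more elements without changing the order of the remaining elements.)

5

One longest decreasing subsequence is 36, 22, 16, 6, 4 (positions 3,4,6,7,10), of length 5; no longer one exists.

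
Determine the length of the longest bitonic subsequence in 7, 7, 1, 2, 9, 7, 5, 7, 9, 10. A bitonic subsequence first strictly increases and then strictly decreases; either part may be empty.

One longest bitonic subsequence is 1, 2, 5, 7, 9, 10 (positions 3,4,7,8,9,10): it rises to 10 then falls. Length 6 is optimal.

6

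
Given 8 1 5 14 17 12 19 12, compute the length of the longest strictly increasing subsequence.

Scanning left to right, the best length ending at each element is: 8→1, 1→1, 5→2, 14→3, 17→4, 12→3, 19→5, 12→3.
So the longest increasing subsequence has length 5, e.g. 1, 5, 14, 17, 19.

5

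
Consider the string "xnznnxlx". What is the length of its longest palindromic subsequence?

5

One longest palindromic subsequence is xnnnx (positions 1,2,4,5,8); it reads the same forward and backward, and the interval DP gives dp[1][8] = 5.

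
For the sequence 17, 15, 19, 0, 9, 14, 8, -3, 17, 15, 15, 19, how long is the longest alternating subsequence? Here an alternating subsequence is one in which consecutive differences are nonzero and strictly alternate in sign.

A longest alternating subsequence is 17, 15, 19, 0, 9, 8, 17, 15, 19 (positions 1,2,3,4,5,7,9,10,12); its 8 consecutive differences strictly alternate in sign, and length 9 is optimal.

9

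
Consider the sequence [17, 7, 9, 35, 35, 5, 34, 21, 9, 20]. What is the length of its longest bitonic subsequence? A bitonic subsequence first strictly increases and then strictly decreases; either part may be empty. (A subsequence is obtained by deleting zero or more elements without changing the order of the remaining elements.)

6

One longest bitonic subsequence is 7, 9, 35, 34, 21, 20 (positions 2,3,4,7,8,10): it rises to 35 then falls. Length 6 is optimal.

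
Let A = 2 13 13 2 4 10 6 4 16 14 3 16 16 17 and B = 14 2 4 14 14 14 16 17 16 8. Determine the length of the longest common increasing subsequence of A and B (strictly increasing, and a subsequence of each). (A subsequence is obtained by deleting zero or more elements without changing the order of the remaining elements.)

5

For each value that appears in both, track the longest common increasing run ending there.
The best achievable length is 5; one witness is 2, 4, 14, 16, 17 (A-positions 1,5,10,12,14, B-positions 2,3,4,7,8).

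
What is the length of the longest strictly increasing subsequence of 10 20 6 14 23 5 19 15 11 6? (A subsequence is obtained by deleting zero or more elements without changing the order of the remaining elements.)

Scanning left to right, the best length ending at each element is: 10→1, 20→2, 6→1, 14→2, 23→3, 5→1, 19→3, 15→3, 11→2, 6→2.
So the longest increasing subsequence has length 3, e.g. 10, 20, 23.

3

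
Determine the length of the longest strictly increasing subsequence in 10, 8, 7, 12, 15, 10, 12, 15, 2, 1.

4

One longest increasing subsequence is 8, 10, 12, 15 (positions 2,6,7,8), of length 4; no longer one exists.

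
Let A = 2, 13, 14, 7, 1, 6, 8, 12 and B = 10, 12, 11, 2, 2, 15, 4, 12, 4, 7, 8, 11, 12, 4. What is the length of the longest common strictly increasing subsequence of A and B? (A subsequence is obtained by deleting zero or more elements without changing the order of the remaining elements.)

For each value that appears in both, track the longest common increasing run ending there.
The best achievable length is 4; one witness is 2, 7, 8, 12 (A-positions 1,4,7,8, B-positions 4,10,11,13).

4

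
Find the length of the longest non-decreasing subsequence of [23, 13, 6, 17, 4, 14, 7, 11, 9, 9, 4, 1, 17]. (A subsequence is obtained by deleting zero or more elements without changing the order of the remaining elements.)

5

One longest non-decreasing subsequence is 6, 7, 9, 9, 17 (positions 3,7,9,10,13), of length 5; no longer one exists.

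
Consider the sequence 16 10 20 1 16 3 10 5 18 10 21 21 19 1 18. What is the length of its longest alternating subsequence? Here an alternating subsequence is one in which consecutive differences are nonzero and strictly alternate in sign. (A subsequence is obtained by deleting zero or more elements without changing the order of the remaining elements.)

A longest alternating subsequence is 16, 10, 20, 1, 16, 3, 10, 5, 18, 10, 21, 1, 18 (positions 1,2,3,4,5,6,7,8,9,10,11,14,15); its 12 consecutive differences strictly alternate in sign, and length 13 is optimal.

13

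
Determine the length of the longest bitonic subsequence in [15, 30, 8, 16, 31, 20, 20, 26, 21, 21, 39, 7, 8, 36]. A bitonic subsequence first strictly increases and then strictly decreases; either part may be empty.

6

One longest bitonic subsequence is 15, 30, 31, 26, 21, 8 (positions 1,2,5,8,10,13): it rises to 31 then falls. Length 6 is optimal.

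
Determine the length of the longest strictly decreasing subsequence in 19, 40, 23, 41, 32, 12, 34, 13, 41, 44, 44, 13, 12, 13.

4

One longest decreasing subsequence is 40, 23, 13, 12 (positions 2,3,8,13), of length 4; no longer one exists.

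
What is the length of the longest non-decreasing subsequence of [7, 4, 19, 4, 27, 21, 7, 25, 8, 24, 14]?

One longest non-decreasing subsequence is 4, 4, 7, 8, 24 (positions 2,4,7,9,10), of length 5; no longer one exists.

5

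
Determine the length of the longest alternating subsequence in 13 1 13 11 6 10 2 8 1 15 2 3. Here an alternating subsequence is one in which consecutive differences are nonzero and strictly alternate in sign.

A longest alternating subsequence is 13, 1, 13, 6, 10, 2, 8, 1, 15, 2, 3 (positions 1,2,3,5,6,7,8,9,10,11,12); its 10 consecutive differences strictly alternate in sign, and length 11 is optimal.

11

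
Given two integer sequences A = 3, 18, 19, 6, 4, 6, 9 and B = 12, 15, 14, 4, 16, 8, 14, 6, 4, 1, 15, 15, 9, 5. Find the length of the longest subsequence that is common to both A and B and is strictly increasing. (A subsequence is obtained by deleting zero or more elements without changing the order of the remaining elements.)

3

A longest common strictly increasing subsequence is 4, 6, 9 (length 3); it appears in order in both A and B, and no longer such subsequence exists.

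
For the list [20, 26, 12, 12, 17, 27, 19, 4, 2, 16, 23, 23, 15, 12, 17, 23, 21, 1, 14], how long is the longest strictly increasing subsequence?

4

One longest increasing subsequence is 12, 17, 19, 23 (positions 3,5,7,11), of length 4; no longer one exists.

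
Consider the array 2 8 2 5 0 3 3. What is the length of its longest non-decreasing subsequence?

4

Scanning left to right, the best length ending at each element is: 2→1, 8→2, 2→2, 5→3, 0→1, 3→3, 3→4.
So the longest non-decreasing subsequence has length 4, e.g. 2, 2, 3, 3.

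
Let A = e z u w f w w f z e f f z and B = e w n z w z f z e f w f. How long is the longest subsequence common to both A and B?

A longest common subsequence is ezwfzeff (length 8); the LCS DP confirms no longer common subsequence exists.

8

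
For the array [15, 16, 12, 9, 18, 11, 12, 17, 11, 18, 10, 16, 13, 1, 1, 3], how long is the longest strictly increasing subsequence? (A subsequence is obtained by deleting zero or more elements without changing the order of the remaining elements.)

5

Scanning left to right, the best length ending at each element is: 15→1, 16→2, 12→1, 9→1, 18→3, 11→2, 12→3, 17→4, 11→2, 18→5, 10→2, 16→4, 13→4, 1→1, 1→1, 3→2.
So the longest increasing subsequence has length 5, e.g. 9, 11, 12, 17, 18.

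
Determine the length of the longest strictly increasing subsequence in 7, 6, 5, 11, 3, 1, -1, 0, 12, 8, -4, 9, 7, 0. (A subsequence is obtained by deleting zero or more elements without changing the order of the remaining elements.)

4

Scanning left to right, the best length ending at each element is: 7→1, 6→1, 5→1, 11→2, 3→1, 1→1, -1→1, 0→2, 12→3, 8→3, -4→1, 9→4, 7→3, 0→2.
So the longest increasing subsequence has length 4, e.g. -1, 0, 8, 9.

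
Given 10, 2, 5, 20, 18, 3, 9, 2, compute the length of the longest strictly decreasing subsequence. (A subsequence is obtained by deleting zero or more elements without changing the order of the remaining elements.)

4

One longest decreasing subsequence is 10, 5, 3, 2 (positions 1,3,6,8), of length 4; no longer one exists.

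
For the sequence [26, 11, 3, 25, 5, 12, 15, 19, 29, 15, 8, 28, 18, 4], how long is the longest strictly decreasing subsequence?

Let dp[i] be the longest decreasing subsequence ending at position i. Then dp = [1, 2, 3, 2, 3, 3, 3, 3, 1, 4, 5, 2, 4, 6].
The maximum is 6; one witness is 26, 25, 19, 15, 8, 4 at positions 1,4,8,10,11,14.

6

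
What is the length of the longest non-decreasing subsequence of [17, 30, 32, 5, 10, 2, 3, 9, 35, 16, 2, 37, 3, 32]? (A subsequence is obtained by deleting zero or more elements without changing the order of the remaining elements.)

5

Let dp[i] be the longest non-decreasing subsequence ending at position i. Then dp = [1, 2, 3, 1, 2, 1, 2, 3, 4, 4, 2, 5, 3, 5].
The maximum is 5; one witness is 17, 30, 32, 35, 37 at positions 1,2,3,9,12.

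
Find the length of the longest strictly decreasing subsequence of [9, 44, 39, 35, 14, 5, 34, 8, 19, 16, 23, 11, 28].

Scanning left to right, the best length ending at each element is: 9→1, 44→1, 39→2, 35→3, 14→4, 5→5, 34→4, 8→5, 19→5, 16→6, 23→5, 11→7, 28→5.
So the longest decreasing subsequence has length 7, e.g. 44, 39, 35, 34, 19, 16, 11.

7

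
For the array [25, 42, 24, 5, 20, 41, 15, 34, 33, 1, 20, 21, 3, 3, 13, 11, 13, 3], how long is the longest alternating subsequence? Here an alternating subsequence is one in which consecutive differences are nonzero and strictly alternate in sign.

Track the best alternating length ending on an up-step vs a down-step at each position: up/down = 1/1, 2/1, 1/3, 1/3, 4/3, 4/3, 4/5, 6/5, 6/7, 1/7, 8/7, 8/7, 8/9, 8/9, 10/9, 10/11, 12/9, 8/13.
The maximum over both is 13; one such subsequence is 25, 42, 5, 20, 15, 34, 1, 20, 3, 13, 11, 13, 3.

13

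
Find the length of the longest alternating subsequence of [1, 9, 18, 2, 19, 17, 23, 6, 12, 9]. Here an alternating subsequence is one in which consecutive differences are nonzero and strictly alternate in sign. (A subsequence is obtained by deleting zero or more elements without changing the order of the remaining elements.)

Track the best alternating length ending on an up-step vs a down-step at each position: up/down = 1/1, 2/1, 2/1, 2/3, 4/1, 4/5, 6/1, 4/7, 8/7, 8/9.
The maximum over both is 9; one such subsequence is 1, 9, 2, 19, 17, 23, 6, 12, 9.

9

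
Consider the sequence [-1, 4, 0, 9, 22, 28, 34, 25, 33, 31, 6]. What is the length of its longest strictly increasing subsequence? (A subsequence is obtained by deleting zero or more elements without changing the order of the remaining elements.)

6

Scanning left to right, the best length ending at each element is: -1→1, 4→2, 0→2, 9→3, 22→4, 28→5, 34→6, 25→5, 33→6, 31→6, 6→3.
So the longest increasing subsequence has length 6, e.g. -1, 4, 9, 22, 28, 34.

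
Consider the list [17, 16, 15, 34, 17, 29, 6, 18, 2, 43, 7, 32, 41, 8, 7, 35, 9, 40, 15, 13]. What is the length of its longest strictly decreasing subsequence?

5

Let dp[i] be the longest decreasing subsequence ending at position i. Then dp = [1, 2, 3, 1, 2, 2, 4, 3, 5, 1, 4, 2, 2, 4, 5, 3, 4, 3, 4, 5].
The maximum is 5; one witness is 17, 16, 15, 6, 2 at positions 1,2,3,7,9.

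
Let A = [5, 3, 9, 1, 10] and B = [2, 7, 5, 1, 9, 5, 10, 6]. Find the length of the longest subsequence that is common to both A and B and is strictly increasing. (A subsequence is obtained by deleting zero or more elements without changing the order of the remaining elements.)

A longest common strictly increasing subsequence is 5, 9, 10 (length 3); it appears in order in both A and B, and no longer such subsequence exists.

3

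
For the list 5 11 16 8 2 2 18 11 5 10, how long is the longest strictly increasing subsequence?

Scanning left to right, the best length ending at each element is: 5→1, 11→2, 16→3, 8→2, 2→1, 2→1, 18→4, 11→3, 5→2, 10→3.
So the longest increasing subsequence has length 4, e.g. 5, 11, 16, 18.

4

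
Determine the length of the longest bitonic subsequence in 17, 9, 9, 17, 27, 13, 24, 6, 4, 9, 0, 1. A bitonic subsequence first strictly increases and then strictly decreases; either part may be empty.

One longest bitonic subsequence is 9, 17, 27, 24, 6, 4, 1 (positions 2,4,5,7,8,9,12): it rises to 27 then falls. Length 7 is optimal.

7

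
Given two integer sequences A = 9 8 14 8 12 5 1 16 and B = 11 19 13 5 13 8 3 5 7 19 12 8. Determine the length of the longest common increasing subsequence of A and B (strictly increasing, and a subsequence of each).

2

A longest common strictly increasing subsequence is 8, 12 (length 2); it appears in order in both A and B, and no longer such subsequence exists.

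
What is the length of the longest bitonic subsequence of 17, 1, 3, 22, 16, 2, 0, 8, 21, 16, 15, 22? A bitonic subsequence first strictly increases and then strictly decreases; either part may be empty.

One longest bitonic subsequence is 1, 3, 22, 21, 16, 15 (positions 2,3,4,9,10,11): it rises to 22 then falls. Length 6 is optimal.

6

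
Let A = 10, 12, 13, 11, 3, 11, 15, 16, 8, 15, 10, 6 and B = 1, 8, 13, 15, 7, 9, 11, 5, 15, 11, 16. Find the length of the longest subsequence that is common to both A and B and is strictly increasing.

For each value that appears in both, track the longest common increasing run ending there.
The best achievable length is 3; one witness is 13, 15, 16 (A-positions 3,7,8, B-positions 3,4,11).

3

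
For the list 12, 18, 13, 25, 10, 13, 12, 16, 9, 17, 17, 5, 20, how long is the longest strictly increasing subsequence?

One longest increasing subsequence is 12, 13, 16, 17, 20 (positions 1,3,8,10,13), of length 5; no longer one exists.

5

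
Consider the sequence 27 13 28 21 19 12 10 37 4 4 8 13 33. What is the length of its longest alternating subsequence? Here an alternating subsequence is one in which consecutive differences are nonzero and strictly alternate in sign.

7

Track the best alternating length ending on an up-step vs a down-step at each position: up/down = 1/1, 1/2, 3/1, 3/4, 3/4, 1/4, 1/4, 5/1, 1/6, 1/6, 7/6, 7/6, 7/6.
The maximum over both is 7; one such subsequence is 27, 13, 28, 21, 37, 4, 8.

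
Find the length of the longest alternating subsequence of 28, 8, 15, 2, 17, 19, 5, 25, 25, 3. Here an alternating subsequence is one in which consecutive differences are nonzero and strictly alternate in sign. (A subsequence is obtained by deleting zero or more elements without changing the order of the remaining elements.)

8

Track the best alternating length ending on an up-step vs a down-step at each position: up/down = 1/1, 1/2, 3/2, 1/4, 5/2, 5/2, 5/6, 7/2, 7/2, 5/8.
The maximum over both is 8; one such subsequence is 28, 8, 15, 2, 17, 5, 25, 3.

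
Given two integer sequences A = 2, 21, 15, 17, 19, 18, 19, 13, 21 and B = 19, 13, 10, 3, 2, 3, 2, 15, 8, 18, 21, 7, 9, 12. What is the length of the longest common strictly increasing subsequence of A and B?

4

A longest common strictly increasing subsequence is 2, 15, 18, 21 (length 4); it appears in order in both A and B, and no longer such subsequence exists.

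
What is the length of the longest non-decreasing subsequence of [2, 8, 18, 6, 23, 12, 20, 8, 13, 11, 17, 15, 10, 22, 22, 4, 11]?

7

One longest non-decreasing subsequence is 2, 8, 12, 13, 17, 22, 22 (positions 1,2,6,9,11,14,15), of length 7; no longer one exists.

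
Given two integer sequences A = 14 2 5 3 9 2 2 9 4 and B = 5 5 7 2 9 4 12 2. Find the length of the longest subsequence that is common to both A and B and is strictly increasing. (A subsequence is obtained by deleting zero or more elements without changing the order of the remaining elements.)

2

For each value that appears in both, track the longest common increasing run ending there.
The best achievable length is 2; one witness is 5, 9 (A-positions 3,5, B-positions 1,5).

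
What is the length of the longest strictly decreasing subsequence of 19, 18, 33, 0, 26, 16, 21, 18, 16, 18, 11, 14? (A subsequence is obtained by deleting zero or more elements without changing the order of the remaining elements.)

Scanning left to right, the best length ending at each element is: 19→1, 18→2, 33→1, 0→3, 26→2, 16→3, 21→3, 18→4, 16→5, 18→4, 11→6, 14→6.
So the longest decreasing subsequence has length 6, e.g. 33, 26, 21, 18, 16, 11.

6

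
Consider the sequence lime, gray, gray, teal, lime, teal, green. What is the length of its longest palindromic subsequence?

One longest palindromic subsequence is lime gray gray lime (positions 1,2,3,5); it reads the same forward and backward, and the interval DP gives dp[1][7] = 4.

4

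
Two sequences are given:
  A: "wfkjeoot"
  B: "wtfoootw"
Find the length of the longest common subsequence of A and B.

Backtracking the LCS table gives one alignment: w (A1,B1) → f (A2,B3) → o (A6,B5) → o (A7,B6) → t (A8,B7).
So the longest common subsequence has length 5.

5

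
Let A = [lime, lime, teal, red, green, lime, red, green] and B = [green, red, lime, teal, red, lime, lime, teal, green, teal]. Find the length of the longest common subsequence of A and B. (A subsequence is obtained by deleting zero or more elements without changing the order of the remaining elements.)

5

Backtracking the LCS table gives one alignment: lime (A2,B3) → teal (A3,B4) → red (A4,B5) → lime (A6,B7) → green (A8,B9).
So the longest common subsequence has length 5.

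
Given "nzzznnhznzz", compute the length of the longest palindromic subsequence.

8

One longest palindromic subsequence is zzznnzzz (positions 2,3,4,5,6,8,10,11); it reads the same forward and backward, and the interval DP gives dp[1][11] = 8.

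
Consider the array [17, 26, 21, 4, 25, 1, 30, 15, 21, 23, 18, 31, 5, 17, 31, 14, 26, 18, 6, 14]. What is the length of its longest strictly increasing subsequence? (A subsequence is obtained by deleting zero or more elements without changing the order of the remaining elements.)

Let dp[i] be the longest increasing subsequence ending at position i. Then dp = [1, 2, 2, 1, 3, 1, 4, 2, 3, 4, 3, 5, 2, 3, 5, 3, 5, 4, 3, 4].
The maximum is 5; one witness is 17, 21, 25, 30, 31 at positions 1,3,5,7,12.

5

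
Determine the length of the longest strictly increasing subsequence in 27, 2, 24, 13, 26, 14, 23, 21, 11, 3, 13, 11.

4

One longest increasing subsequence is 2, 13, 14, 23 (positions 2,4,6,7), of length 4; no longer one exists.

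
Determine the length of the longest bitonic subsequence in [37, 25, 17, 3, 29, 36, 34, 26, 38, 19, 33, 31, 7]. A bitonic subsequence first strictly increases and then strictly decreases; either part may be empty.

One longest bitonic subsequence is 25, 29, 36, 34, 33, 31, 7 (positions 2,5,6,7,11,12,13): it rises to 36 then falls. Length 7 is optimal.

7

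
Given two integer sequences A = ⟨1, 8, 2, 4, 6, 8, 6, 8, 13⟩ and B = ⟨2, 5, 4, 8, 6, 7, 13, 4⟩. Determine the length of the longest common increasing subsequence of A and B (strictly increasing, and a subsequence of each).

4

For each value that appears in both, track the longest common increasing run ending there.
The best achievable length is 4; one witness is 2, 4, 8, 13 (A-positions 3,4,6,9, B-positions 1,3,4,7).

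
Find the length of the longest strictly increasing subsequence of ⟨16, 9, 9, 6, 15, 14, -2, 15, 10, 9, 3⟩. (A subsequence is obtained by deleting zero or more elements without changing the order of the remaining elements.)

3

One longest increasing subsequence is 9, 14, 15 (positions 2,6,8), of length 3; no longer one exists.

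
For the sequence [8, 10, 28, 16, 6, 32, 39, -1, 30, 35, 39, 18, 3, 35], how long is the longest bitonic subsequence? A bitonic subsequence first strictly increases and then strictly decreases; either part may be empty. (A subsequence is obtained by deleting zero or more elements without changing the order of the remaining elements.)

Let inc[i] be the LIS ending at i and dec[i] the longest strictly decreasing subsequence starting at i. inc = [1, 2, 3, 3, 1, 4, 5, 1, 4, 5, 6, 4, 2, 5], dec = [3, 3, 4, 3, 2, 4, 4, 1, 3, 3, 3, 2, 1, 1].
max_i inc[i]+dec[i]−1 = 8, with one witness 8, 10, 28, 32, 39, 35, 18, 3.

8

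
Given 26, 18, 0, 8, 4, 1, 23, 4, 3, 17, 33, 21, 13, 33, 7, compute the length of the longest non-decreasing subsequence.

6

Let dp[i] be the longest non-decreasing subsequence ending at position i. Then dp = [1, 1, 1, 2, 2, 2, 3, 3, 3, 4, 5, 5, 4, 6, 4].
The maximum is 6; one witness is 0, 4, 4, 17, 33, 33 at positions 3,5,8,10,11,14.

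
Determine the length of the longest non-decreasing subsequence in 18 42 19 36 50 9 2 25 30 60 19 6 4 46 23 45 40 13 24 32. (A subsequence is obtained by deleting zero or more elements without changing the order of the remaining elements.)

Let dp[i] be the longest non-decreasing subsequence ending at position i. Then dp = [1, 2, 2, 3, 4, 1, 1, 3, 4, 5, 3, 2, 2, 5, 4, 5, 5, 3, 5, 6].
The maximum is 6; one witness is 18, 19, 19, 23, 24, 32 at positions 1,3,11,15,19,20.

6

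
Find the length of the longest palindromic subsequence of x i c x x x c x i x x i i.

9

One longest palindromic subsequence is ixxxcxxxi (positions 2,4,5,6,7,8,10,11,13); it reads the same forward and backward, and the interval DP gives dp[1][13] = 9.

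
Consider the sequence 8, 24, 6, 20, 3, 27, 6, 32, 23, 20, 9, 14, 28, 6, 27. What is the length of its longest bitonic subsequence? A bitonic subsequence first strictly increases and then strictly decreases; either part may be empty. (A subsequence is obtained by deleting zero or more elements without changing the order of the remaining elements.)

Let inc[i] be the LIS ending at i and dec[i] the longest strictly decreasing subsequence starting at i. inc = [1, 2, 1, 2, 1, 3, 2, 4, 3, 3, 3, 4, 5, 2, 5], dec = [3, 5, 2, 3, 1, 5, 1, 5, 4, 3, 2, 2, 2, 1, 1].
max_i inc[i]+dec[i]−1 = 8, with one witness 8, 24, 27, 32, 23, 20, 14, 6.

8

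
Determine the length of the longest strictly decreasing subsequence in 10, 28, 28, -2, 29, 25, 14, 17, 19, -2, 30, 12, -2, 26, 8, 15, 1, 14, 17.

6

One longest decreasing subsequence is 28, 25, 14, 12, 8, 1 (positions 2,6,7,12,15,17), of length 6; no longer one exists.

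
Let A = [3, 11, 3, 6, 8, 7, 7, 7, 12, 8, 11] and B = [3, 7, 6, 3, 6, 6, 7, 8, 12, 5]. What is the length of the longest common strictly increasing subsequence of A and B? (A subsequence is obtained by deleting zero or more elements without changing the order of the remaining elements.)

4

A longest common strictly increasing subsequence is 3, 6, 7, 8 (length 4); it appears in order in both A and B, and no longer such subsequence exists.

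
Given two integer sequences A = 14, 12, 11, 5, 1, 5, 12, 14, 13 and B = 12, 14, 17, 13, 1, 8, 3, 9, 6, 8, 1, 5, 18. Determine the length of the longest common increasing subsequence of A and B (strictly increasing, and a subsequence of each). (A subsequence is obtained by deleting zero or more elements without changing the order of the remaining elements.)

For each value that appears in both, track the longest common increasing run ending there.
The best achievable length is 2; one witness is 12, 14 (A-positions 2,8, B-positions 1,2).

2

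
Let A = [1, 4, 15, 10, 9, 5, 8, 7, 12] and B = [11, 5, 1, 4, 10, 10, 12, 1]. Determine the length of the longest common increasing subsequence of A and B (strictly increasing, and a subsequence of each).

A longest common strictly increasing subsequence is 1, 4, 10, 12 (length 4); it appears in order in both A and B, and no longer such subsequence exists.

4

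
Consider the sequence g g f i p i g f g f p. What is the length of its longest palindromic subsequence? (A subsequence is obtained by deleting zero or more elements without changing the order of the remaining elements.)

7

One longest palindromic subsequence is gfipifg (positions 2,3,4,5,6,8,9); it reads the same forward and backward, and the interval DP gives dp[1][11] = 7.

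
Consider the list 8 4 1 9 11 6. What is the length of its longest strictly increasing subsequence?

3

Let dp[i] be the longest increasing subsequence ending at position i. Then dp = [1, 1, 1, 2, 3, 2].
The maximum is 3; one witness is 8, 9, 11 at positions 1,4,5.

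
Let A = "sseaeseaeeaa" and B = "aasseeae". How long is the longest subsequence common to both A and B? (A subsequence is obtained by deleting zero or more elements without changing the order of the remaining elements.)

6

Backtracking the LCS table gives one alignment: s (A1,B3) → s (A2,B4) → e (A5,B5) → e (A7,B6) → a (A8,B7) → e (A10,B8).
So the longest common subsequence has length 6.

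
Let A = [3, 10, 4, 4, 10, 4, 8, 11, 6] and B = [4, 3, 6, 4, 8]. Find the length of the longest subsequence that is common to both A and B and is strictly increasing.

3

For each value that appears in both, track the longest common increasing run ending there.
The best achievable length is 3; one witness is 3, 4, 8 (A-positions 1,3,7, B-positions 2,4,5).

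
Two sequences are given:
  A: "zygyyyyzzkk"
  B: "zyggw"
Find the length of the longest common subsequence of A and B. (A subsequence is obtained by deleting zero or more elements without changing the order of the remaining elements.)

3

Backtracking the LCS table gives one alignment: z (A1,B1) → y (A2,B2) → g (A3,B4).
So the longest common subsequence has length 3.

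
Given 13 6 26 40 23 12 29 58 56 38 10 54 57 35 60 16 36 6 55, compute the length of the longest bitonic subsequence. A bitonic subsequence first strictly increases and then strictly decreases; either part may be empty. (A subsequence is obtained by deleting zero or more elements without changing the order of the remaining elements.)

9

One longest bitonic subsequence is 13, 26, 40, 58, 56, 54, 35, 16, 6 (positions 1,3,4,8,9,12,14,16,18): it rises to 58 then falls. Length 9 is optimal.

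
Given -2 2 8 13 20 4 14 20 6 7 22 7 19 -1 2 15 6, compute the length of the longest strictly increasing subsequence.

Let dp[i] be the longest increasing subsequence ending at position i. Then dp = [1, 2, 3, 4, 5, 3, 5, 6, 4, 5, 7, 5, 6, 2, 3, 6, 4].
The maximum is 7; one witness is -2, 2, 8, 13, 14, 20, 22 at positions 1,2,3,4,7,8,11.

7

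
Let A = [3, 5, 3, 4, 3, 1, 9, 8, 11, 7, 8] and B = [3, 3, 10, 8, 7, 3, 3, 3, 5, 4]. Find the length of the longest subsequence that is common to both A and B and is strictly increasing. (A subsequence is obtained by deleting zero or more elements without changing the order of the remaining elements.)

2

For each value that appears in both, track the longest common increasing run ending there.
The best achievable length is 2; one witness is 3, 8 (A-positions 1,8, B-positions 1,4).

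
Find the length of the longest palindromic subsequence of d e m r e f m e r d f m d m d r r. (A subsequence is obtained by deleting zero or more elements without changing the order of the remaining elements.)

9

Using dp[i][j] = 2 + dp[i+1][j−1] if the ends match, else max(dp[i+1][j], dp[i][j−1]):
dp[1][17] = 9. A witness is rrdmdmdrr at positions 4,9,10,12,13,14,15,16,17.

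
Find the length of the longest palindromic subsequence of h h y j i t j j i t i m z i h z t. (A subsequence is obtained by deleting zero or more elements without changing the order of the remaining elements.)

8

Using dp[i][j] = 2 + dp[i+1][j−1] if the ends match, else max(dp[i+1][j], dp[i][j−1]):
dp[1][17] = 8. A witness is hitjjtih at positions 2,5,6,7,8,10,14,15.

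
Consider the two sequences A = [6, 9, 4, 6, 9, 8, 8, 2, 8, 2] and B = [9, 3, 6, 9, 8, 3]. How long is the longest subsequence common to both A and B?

4

Backtracking the LCS table gives one alignment: 9 (A2,B1) → 6 (A4,B3) → 9 (A5,B4) → 8 (A6,B5).
So the longest common subsequence has length 4.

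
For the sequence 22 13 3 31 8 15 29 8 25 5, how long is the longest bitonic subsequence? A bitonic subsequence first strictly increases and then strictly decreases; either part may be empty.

6

One longest bitonic subsequence is 3, 8, 15, 29, 25, 5 (positions 3,5,6,7,9,10): it rises to 29 then falls. Length 6 is optimal.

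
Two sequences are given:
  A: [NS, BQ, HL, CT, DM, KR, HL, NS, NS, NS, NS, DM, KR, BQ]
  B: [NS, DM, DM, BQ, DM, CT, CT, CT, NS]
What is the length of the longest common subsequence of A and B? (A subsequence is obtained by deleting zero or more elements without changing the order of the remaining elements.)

4

A longest common subsequence is NS, BQ, CT, NS (length 4); the LCS DP confirms no longer common subsequence exists.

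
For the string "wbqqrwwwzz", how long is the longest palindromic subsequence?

4

One longest palindromic subsequence is wwww (positions 1,6,7,8); it reads the same forward and backward, and the interval DP gives dp[1][10] = 4.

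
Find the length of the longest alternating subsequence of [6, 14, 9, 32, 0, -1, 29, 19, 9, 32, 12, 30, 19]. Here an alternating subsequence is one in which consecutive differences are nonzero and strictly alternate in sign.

Track the best alternating length ending on an up-step vs a down-step at each position: up/down = 1/1, 2/1, 2/3, 4/1, 1/5, 1/5, 6/5, 6/7, 6/7, 8/1, 8/9, 10/9, 10/11.
The maximum over both is 11; one such subsequence is 6, 14, 9, 32, 0, 29, 19, 32, 12, 30, 19.

11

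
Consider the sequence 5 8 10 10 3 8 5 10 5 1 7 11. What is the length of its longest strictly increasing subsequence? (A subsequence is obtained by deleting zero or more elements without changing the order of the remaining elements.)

4

Let dp[i] be the longest increasing subsequence ending at position i. Then dp = [1, 2, 3, 3, 1, 2, 2, 3, 2, 1, 3, 4].
The maximum is 4; one witness is 5, 8, 10, 11 at positions 1,2,3,12.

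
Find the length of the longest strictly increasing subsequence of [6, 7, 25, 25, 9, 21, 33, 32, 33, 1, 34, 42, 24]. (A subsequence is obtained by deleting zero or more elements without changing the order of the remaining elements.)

8

Scanning left to right, the best length ending at each element is: 6→1, 7→2, 25→3, 25→3, 9→3, 21→4, 33→5, 32→5, 33→6, 1→1, 34→7, 42→8, 24→5.
So the longest increasing subsequence has length 8, e.g. 6, 7, 9, 21, 32, 33, 34, 42.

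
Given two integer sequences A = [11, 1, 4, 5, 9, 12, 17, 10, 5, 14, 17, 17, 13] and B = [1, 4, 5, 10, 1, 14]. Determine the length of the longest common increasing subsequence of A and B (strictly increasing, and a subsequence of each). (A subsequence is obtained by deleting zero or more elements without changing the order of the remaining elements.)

5

For each value that appears in both, track the longest common increasing run ending there.
The best achievable length is 5; one witness is 1, 4, 5, 10, 14 (A-positions 2,3,4,8,10, B-positions 1,2,3,4,6).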